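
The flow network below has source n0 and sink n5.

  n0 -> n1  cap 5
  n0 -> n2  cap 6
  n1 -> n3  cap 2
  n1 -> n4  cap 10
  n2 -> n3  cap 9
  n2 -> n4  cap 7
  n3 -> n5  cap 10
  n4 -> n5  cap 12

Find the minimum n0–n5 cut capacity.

11

Augment n0→n1→n3→n5: bottleneck 2, flow now 2.
Augment n0→n1→n4→n5: bottleneck 3, flow now 5.
Augment n0→n2→n3→n5: bottleneck 6, flow now 11.
No augmenting path remains; maximum flow = 11.
By max-flow min-cut, the minimum cut capacity equals the max flow.
In the residual graph, reachable from n0: {n0}.
Min-cut edges: n0→n1 (5), n0→n2 (6); capacity 5 + 6 = 11.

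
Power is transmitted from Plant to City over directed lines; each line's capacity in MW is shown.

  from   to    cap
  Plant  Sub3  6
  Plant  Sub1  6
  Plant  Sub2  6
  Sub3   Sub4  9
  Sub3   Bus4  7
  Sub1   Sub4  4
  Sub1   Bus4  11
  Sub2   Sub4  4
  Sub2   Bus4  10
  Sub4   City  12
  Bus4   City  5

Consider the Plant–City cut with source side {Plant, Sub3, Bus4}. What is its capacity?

26

Edges leaving {Plant, Sub3, Bus4}: Plant→Sub1 (6), Plant→Sub2 (6), Sub3→Sub4 (9), Bus4→City (5).
Cut capacity = 6 + 6 + 9 + 5 = 26.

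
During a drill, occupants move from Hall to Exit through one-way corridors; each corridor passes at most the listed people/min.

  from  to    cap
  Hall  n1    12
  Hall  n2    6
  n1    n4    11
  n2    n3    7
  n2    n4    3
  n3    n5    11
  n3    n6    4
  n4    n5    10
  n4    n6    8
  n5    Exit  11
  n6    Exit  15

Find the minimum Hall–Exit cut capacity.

17

Augment Hall→n1→n4→n5→Exit: bottleneck 10, flow now 10.
Augment Hall→n1→n4→n6→Exit: bottleneck 1, flow now 11.
Augment Hall→n2→n3→n5→Exit: bottleneck 1, flow now 12.
Augment Hall→n2→n3→n6→Exit: bottleneck 4, flow now 16.
Augment Hall→n2→n4→n6→Exit: bottleneck 1, flow now 17.
No augmenting path remains; maximum flow = 17.
By max-flow min-cut, the minimum cut capacity equals the max flow.
In the residual graph, reachable from Hall: {Hall, n1}.
Min-cut edges: Hall→n2 (6), n1→n4 (11); capacity 6 + 11 = 17.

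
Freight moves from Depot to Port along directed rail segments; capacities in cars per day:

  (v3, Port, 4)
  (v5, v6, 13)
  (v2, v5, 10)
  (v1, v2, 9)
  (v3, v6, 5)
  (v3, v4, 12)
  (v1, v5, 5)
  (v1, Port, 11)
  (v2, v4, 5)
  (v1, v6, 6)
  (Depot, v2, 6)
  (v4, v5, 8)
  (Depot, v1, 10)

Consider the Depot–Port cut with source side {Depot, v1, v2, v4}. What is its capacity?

Edges leaving {Depot, v1, v2, v4}: v1→v5 (5), v1→v6 (6), v1→Port (11), v2→v5 (10), v4→v5 (8).
Cut capacity = 5 + 6 + 11 + 10 + 8 = 40.

40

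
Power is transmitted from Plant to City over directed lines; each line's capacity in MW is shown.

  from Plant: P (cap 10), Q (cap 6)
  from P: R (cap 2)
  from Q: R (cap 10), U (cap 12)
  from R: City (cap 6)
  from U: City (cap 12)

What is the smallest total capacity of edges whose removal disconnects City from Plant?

Augment Plant→P→R→City: bottleneck 2, flow now 2.
Augment Plant→Q→R→City: bottleneck 4, flow now 6.
Augment Plant→Q→U→City: bottleneck 2, flow now 8.
No augmenting path remains; maximum flow = 8.
By max-flow min-cut, the minimum cut capacity equals the max flow.
In the residual graph, reachable from Plant: {Plant, P}.
Min-cut edges: Plant→Q (6), P→R (2); capacity 6 + 2 = 8.

8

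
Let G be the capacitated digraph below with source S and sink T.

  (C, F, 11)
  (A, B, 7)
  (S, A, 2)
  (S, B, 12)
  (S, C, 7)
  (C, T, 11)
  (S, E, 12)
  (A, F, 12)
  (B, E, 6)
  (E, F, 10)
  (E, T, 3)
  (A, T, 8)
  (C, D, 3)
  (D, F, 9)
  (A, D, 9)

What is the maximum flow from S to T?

12

Augment S→A→T: bottleneck 2, flow now 2.
Augment S→C→T: bottleneck 7, flow now 9.
Augment S→E→T: bottleneck 3, flow now 12.
No augmenting path remains; maximum flow = 12.
In the residual graph, reachable from S: {S, B, E, F}.
Min-cut edges: S→A (2), S→C (7), E→T (3); capacity 2 + 7 + 3 = 12.
This cut is saturated, so no flow can exceed 12.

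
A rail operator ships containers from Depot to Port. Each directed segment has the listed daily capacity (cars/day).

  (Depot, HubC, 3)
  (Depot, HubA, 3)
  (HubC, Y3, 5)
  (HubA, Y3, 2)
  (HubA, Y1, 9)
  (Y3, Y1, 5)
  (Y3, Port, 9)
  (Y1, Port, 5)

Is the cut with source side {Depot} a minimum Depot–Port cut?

Yes — it is a minimum cut (capacity 6).

Given cut capacity: 3 + 3 = 6.
Augment Depot→HubC→Y3→Port: bottleneck 3, flow now 3.
Augment Depot→HubA→Y3→Port: bottleneck 2, flow now 5.
Augment Depot→HubA→Y1→Port: bottleneck 1, flow now 6.
No augmenting path remains; maximum flow = 6.
Cut capacity 6 equals the max flow, so it is a minimum cut.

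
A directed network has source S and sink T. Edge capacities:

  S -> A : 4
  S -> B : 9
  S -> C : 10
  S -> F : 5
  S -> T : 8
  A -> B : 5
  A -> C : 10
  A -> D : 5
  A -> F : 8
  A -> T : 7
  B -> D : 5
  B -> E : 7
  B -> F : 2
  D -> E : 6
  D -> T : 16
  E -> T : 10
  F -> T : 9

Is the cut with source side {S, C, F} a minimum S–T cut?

Given cut capacity: 4 + 9 + 8 + 9 = 30.
Augment S→T: bottleneck 8, flow now 8.
Augment S→A→T: bottleneck 4, flow now 12.
Augment S→F→T: bottleneck 5, flow now 17.
Augment S→B→D→T: bottleneck 5, flow now 22.
Augment S→B→E→T: bottleneck 4, flow now 26.
No augmenting path remains; maximum flow = 26.
In the residual graph, reachable from S: {S, C}.
Min-cut edges: S→A (4), S→B (9), S→F (5), S→T (8); capacity 4 + 9 + 5 + 8 = 26.
Cut capacity 30 exceeds the max flow 26, so it is not minimum.

No — its capacity is 30, but the minimum cut has capacity 26.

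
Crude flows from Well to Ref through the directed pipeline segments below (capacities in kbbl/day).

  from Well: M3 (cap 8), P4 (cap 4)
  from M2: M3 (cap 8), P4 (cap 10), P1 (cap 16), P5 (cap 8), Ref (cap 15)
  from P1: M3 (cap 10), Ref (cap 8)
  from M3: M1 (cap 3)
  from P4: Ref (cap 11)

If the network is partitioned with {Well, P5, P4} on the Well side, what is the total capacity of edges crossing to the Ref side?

Edges leaving {Well, P5, P4}: Well→M3 (8), P4→Ref (11).
Cut capacity = 8 + 11 = 19.

19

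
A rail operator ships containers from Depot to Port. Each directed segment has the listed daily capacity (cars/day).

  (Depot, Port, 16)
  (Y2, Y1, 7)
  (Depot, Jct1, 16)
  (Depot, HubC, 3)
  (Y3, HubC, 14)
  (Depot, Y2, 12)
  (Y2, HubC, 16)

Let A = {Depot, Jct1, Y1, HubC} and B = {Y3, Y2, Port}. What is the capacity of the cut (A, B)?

28

Edges leaving {Depot, Jct1, Y1, HubC}: Depot→Y2 (12), Depot→Port (16).
Cut capacity = 12 + 16 = 28.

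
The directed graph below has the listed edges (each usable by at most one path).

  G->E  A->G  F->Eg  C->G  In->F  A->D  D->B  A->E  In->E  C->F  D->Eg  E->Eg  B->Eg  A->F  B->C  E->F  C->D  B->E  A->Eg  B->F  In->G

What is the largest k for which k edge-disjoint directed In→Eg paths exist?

Assign every edge capacity 1; by Menger, the answer equals the max flow.
Path In→E→Eg (+1); total 1.
Path In→F→Eg (+1); total 2.
No residual In→Eg path; max flow = 2.
Certifying cut of size 2: {E→Eg, F→Eg}.

2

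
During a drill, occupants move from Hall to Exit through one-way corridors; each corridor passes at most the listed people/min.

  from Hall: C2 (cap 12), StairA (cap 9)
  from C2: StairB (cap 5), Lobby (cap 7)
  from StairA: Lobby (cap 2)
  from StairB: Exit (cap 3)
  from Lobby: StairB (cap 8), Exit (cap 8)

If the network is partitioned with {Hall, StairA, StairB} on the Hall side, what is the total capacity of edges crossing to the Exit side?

17

Edges leaving {Hall, StairA, StairB}: Hall→C2 (12), StairA→Lobby (2), StairB→Exit (3).
Cut capacity = 12 + 2 + 3 = 17.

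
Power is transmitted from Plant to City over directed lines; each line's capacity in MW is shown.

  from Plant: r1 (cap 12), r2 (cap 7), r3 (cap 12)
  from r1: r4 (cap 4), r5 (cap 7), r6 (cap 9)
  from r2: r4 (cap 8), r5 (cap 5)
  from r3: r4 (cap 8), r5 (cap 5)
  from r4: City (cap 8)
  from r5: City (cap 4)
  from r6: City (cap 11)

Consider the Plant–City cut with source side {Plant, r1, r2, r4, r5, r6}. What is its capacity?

35

Edges leaving {Plant, r1, r2, r4, r5, r6}: Plant→r3 (12), r4→City (8), r5→City (4), r6→City (11).
Cut capacity = 12 + 8 + 4 + 11 = 35.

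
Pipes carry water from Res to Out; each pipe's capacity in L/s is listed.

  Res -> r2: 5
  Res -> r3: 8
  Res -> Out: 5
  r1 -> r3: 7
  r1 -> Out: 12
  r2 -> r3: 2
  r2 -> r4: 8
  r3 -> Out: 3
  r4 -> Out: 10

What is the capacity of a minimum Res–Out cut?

13

Augment Res→Out: bottleneck 5, flow now 5.
Augment Res→r3→Out: bottleneck 3, flow now 8.
Augment Res→r2→r4→Out: bottleneck 5, flow now 13.
No augmenting path remains; maximum flow = 13.
By max-flow min-cut, the minimum cut capacity equals the max flow.
In the residual graph, reachable from Res: {Res, r3}.
Min-cut edges: Res→r2 (5), Res→Out (5), r3→Out (3); capacity 5 + 5 + 3 = 13.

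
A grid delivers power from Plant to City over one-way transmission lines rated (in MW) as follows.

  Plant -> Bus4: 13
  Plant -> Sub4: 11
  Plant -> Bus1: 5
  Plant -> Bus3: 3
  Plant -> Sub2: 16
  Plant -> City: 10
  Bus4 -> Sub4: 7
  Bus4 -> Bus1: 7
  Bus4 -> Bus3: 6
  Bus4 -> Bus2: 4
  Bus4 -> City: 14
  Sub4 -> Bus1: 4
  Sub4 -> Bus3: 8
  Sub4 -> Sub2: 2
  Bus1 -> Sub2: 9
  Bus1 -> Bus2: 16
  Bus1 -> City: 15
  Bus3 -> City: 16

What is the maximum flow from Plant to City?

Augment Plant→City: bottleneck 10, flow now 10.
Augment Plant→Bus4→City: bottleneck 13, flow now 23.
Augment Plant→Bus1→City: bottleneck 5, flow now 28.
Augment Plant→Bus3→City: bottleneck 3, flow now 31.
Augment Plant→Sub4→Bus1→City: bottleneck 4, flow now 35.
Augment Plant→Sub4→Bus3→City: bottleneck 7, flow now 42.
No augmenting path remains; maximum flow = 42.
In the residual graph, reachable from Plant: {Plant, Sub2}.
Min-cut edges: Plant→Bus4 (13), Plant→Sub4 (11), Plant→Bus1 (5), Plant→Bus3 (3), Plant→City (10); capacity 13 + 11 + 5 + 3 + 10 = 42.
This cut is saturated, so no flow can exceed 42.

42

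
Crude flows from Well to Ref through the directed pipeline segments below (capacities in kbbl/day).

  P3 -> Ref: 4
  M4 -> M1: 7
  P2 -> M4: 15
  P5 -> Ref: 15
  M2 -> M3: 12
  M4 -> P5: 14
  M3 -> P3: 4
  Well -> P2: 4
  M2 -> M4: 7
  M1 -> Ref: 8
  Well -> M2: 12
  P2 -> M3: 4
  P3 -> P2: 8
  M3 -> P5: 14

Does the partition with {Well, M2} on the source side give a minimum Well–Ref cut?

Given cut capacity: 4 + 12 + 7 = 23.
Augment Well→P2→M3→P3→Ref: bottleneck 4, flow now 4.
Augment Well→M2→M3→P5→Ref: bottleneck 12, flow now 16.
No augmenting path remains; maximum flow = 16.
In the residual graph, reachable from Well: {Well}.
Min-cut edges: Well→P2 (4), Well→M2 (12); capacity 4 + 12 = 16.
Cut capacity 23 exceeds the max flow 16, so it is not minimum.

No — its capacity is 23, but the minimum cut has capacity 16.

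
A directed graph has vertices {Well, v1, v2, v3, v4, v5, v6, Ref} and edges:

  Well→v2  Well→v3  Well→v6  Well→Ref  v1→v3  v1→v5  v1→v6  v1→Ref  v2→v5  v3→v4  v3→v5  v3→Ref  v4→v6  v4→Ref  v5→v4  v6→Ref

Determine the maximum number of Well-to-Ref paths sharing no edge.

Assign every edge capacity 1; by Menger, the answer equals the max flow.
Path Well→Ref (+1); total 1.
Path Well→v3→Ref (+1); total 2.
Path Well→v6→Ref (+1); total 3.
Path Well→v2→v5→v4→Ref (+1); total 4.
No residual Well→Ref path; max flow = 4.
Certifying cut of size 4: {Well→Ref, Well→v2, Well→v3, Well→v6}.

4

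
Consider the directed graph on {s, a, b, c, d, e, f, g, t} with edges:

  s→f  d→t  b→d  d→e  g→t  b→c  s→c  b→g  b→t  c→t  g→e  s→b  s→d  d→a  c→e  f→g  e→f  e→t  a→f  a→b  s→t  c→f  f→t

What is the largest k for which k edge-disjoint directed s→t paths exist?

Assign every edge capacity 1; by Menger, the answer equals the max flow.
Path s→t (+1); total 1.
Path s→b→t (+1); total 2.
Path s→c→t (+1); total 3.
Path s→d→t (+1); total 4.
Path s→f→t (+1); total 5.
No residual s→t path; max flow = 5.
Certifying cut of size 5: {s→b, s→c, s→d, s→f, s→t}.

5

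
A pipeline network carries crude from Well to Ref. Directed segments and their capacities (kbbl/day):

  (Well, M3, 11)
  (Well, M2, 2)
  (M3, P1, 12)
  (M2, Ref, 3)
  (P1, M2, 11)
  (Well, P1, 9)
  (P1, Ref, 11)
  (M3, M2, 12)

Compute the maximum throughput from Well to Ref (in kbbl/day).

14

Augment Well→P1→Ref: bottleneck 9, flow now 9.
Augment Well→M2→Ref: bottleneck 2, flow now 11.
Augment Well→M3→P1→Ref: bottleneck 2, flow now 13.
Augment Well→M3→M2→Ref: bottleneck 1, flow now 14.
No augmenting path remains; maximum flow = 14.
In the residual graph, reachable from Well: {Well, M3, P1, M2}.
Min-cut edges: P1→Ref (11), M2→Ref (3); capacity 11 + 3 = 14.
This cut is saturated, so no flow can exceed 14.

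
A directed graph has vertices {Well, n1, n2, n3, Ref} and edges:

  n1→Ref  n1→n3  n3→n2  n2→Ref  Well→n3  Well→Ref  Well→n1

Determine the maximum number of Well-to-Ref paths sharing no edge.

Assign every edge capacity 1; by Menger, the answer equals the max flow.
Path Well→Ref (+1); total 1.
Path Well→n1→Ref (+1); total 2.
Path Well→n3→n2→Ref (+1); total 3.
No residual Well→Ref path; max flow = 3.
Certifying cut of size 3: {Well→Ref, Well→n1, Well→n3}.

3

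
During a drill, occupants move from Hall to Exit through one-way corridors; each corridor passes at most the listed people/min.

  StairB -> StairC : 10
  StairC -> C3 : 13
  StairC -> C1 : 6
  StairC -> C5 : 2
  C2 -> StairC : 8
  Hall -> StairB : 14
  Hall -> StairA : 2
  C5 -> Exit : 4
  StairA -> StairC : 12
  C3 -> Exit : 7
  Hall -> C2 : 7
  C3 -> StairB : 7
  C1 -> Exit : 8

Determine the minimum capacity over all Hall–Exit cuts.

15

Augment Hall→C2→StairC→C1→Exit: bottleneck 6, flow now 6.
Augment Hall→C2→StairC→C5→Exit: bottleneck 1, flow now 7.
Augment Hall→StairA→StairC→C5→Exit: bottleneck 1, flow now 8.
Augment Hall→StairA→StairC→C3→Exit: bottleneck 1, flow now 9.
Augment Hall→StairB→StairC→C3→Exit: bottleneck 6, flow now 15.
No augmenting path remains; maximum flow = 15.
By max-flow min-cut, the minimum cut capacity equals the max flow.
In the residual graph, reachable from Hall: {Hall, C2, StairA, StairB, StairC, C3}.
Min-cut edges: StairC→C1 (6), StairC→C5 (2), C3→Exit (7); capacity 6 + 2 + 7 = 15.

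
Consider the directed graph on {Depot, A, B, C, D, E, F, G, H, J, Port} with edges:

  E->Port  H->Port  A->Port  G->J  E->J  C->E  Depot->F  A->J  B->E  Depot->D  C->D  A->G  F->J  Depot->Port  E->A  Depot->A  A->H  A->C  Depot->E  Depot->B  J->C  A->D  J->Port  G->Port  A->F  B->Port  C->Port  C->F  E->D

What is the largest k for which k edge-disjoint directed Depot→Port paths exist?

5

Assign every edge capacity 1; by Menger, the answer equals the max flow.
Path Depot→Port (+1); total 1.
Path Depot→A→Port (+1); total 2.
Path Depot→B→Port (+1); total 3.
Path Depot→E→Port (+1); total 4.
Path Depot→F→J→Port (+1); total 5.
No residual Depot→Port path; max flow = 5.
Certifying cut of size 5: {Depot→A, Depot→B, Depot→E, Depot→F, Depot→Port}.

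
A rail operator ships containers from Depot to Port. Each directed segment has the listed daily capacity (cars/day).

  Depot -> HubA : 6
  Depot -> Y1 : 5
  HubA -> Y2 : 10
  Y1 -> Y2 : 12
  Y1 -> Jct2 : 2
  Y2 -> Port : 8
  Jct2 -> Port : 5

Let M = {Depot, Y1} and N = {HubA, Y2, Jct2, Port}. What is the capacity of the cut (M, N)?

20

Edges leaving {Depot, Y1}: Depot→HubA (6), Y1→Y2 (12), Y1→Jct2 (2).
Cut capacity = 6 + 12 + 2 = 20.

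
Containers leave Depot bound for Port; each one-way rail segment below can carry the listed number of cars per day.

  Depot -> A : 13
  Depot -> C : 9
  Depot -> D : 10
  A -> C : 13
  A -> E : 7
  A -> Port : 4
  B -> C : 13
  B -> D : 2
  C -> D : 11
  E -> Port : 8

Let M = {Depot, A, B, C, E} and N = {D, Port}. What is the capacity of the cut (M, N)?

35

Edges leaving {Depot, A, B, C, E}: Depot→D (10), A→Port (4), B→D (2), C→D (11), E→Port (8).
Cut capacity = 10 + 4 + 2 + 11 + 8 = 35.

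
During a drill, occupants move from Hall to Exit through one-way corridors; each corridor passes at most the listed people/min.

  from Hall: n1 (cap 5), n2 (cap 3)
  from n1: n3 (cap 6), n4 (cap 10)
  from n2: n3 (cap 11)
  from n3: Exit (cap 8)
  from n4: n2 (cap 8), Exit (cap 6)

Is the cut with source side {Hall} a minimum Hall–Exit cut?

Given cut capacity: 5 + 3 = 8.
Augment Hall→n1→n3→Exit: bottleneck 5, flow now 5.
Augment Hall→n2→n3→Exit: bottleneck 3, flow now 8.
No augmenting path remains; maximum flow = 8.
Cut capacity 8 equals the max flow, so it is a minimum cut.

Yes — it is a minimum cut (capacity 8).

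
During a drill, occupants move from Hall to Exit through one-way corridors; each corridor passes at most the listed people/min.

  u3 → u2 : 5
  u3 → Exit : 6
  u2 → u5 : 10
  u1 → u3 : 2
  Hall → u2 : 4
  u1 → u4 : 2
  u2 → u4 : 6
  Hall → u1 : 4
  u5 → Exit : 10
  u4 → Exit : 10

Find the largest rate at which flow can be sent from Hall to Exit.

8

Augment Hall→u1→u3→Exit: bottleneck 2, flow now 2.
Augment Hall→u1→u4→Exit: bottleneck 2, flow now 4.
Augment Hall→u2→u4→Exit: bottleneck 4, flow now 8.
No augmenting path remains; maximum flow = 8.
In the residual graph, reachable from Hall: {Hall}.
Min-cut edges: Hall→u1 (4), Hall→u2 (4); capacity 4 + 4 = 8.
This cut is saturated, so no flow can exceed 8.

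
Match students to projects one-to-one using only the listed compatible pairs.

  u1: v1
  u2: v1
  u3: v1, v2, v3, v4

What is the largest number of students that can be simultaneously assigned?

Unit-capacity flow: source→left, listed edges, right→sink; max matching = max flow.
Augmenting path u1→v1 (+1); matched 1.
Augmenting path u3→v2 (+1); matched 2.
No augmenting path remains; maximum matching = 2.
König certificate: {u3, v1} is a vertex cover of size 2 (every listed pair touches it), so no matching can be larger.

2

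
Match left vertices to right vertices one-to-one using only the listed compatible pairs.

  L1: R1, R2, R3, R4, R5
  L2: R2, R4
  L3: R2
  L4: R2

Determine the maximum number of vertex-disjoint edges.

3

Unit-capacity flow: source→left, listed edges, right→sink; max matching = max flow.
Augmenting path L1→R1 (+1); matched 1.
Augmenting path L2→R2 (+1); matched 2.
Augmenting path L3→R2→L2→R4 (+1); matched 3.
No augmenting path remains; maximum matching = 3.
König certificate: {L1, L2, R2} is a vertex cover of size 3 (every listed pair touches it), so no matching can be larger.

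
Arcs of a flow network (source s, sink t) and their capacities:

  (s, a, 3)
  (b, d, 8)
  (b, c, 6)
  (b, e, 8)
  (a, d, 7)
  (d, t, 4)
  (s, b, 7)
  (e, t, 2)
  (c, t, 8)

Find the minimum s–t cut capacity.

Augment s→a→d→t: bottleneck 3, flow now 3.
Augment s→b→c→t: bottleneck 6, flow now 9.
Augment s→b→d→t: bottleneck 1, flow now 10.
No augmenting path remains; maximum flow = 10.
By max-flow min-cut, the minimum cut capacity equals the max flow.
In the residual graph, reachable from s: {s}.
Min-cut edges: s→a (3), s→b (7); capacity 3 + 7 = 10.

10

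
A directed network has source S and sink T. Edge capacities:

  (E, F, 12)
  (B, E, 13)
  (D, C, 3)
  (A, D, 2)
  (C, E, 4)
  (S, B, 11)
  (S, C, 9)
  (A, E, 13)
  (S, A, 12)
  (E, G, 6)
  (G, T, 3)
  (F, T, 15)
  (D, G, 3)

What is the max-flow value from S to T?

15

Augment S→A→D→G→T: bottleneck 2, flow now 2.
Augment S→A→E→F→T: bottleneck 10, flow now 12.
Augment S→B→E→F→T: bottleneck 2, flow now 14.
Augment S→B→E→G→T: bottleneck 1, flow now 15.
No augmenting path remains; maximum flow = 15.
In the residual graph, reachable from S: {S, A, B, C, D, E, G}.
Min-cut edges: E→F (12), G→T (3); capacity 12 + 3 = 15.
This cut is saturated, so no flow can exceed 15.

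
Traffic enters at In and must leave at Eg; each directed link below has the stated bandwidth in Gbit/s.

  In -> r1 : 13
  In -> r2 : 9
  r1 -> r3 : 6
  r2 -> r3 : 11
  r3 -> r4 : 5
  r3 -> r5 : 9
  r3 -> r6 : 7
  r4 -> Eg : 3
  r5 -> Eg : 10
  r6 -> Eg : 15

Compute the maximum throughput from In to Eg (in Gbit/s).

15

Augment In→r1→r3→r4→Eg: bottleneck 3, flow now 3.
Augment In→r1→r3→r5→Eg: bottleneck 3, flow now 6.
Augment In→r2→r3→r5→Eg: bottleneck 6, flow now 12.
Augment In→r2→r3→r6→Eg: bottleneck 3, flow now 15.
No augmenting path remains; maximum flow = 15.
In the residual graph, reachable from In: {In, r1}.
Min-cut edges: In→r2 (9), r1→r3 (6); capacity 9 + 6 = 15.
This cut is saturated, so no flow can exceed 15.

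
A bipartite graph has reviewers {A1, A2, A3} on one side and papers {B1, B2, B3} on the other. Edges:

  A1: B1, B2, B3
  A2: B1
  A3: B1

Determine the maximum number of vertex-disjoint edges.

Unit-capacity flow: source→left, listed edges, right→sink; max matching = max flow.
Augmenting path A1→B1 (+1); matched 1.
Augmenting path A2→B1→A1→B2 (+1); matched 2.
No augmenting path remains; maximum matching = 2.
König certificate: {A1, B1} is a vertex cover of size 2 (every listed pair touches it), so no matching can be larger.

2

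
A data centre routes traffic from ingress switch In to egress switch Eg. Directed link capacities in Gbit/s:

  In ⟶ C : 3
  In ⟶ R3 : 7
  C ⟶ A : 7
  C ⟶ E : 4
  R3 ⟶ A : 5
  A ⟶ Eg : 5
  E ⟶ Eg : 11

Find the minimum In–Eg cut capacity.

8

Augment In→C→A→Eg: bottleneck 3, flow now 3.
Augment In→R3→A→Eg: bottleneck 2, flow now 5.
Augment In→R3→A→C→E→Eg: bottleneck 3, flow now 8. (uses reverse residual edge)
No augmenting path remains; maximum flow = 8.
By max-flow min-cut, the minimum cut capacity equals the max flow.
In the residual graph, reachable from In: {In, R3}.
Min-cut edges: In→C (3), R3→A (5); capacity 3 + 5 = 8.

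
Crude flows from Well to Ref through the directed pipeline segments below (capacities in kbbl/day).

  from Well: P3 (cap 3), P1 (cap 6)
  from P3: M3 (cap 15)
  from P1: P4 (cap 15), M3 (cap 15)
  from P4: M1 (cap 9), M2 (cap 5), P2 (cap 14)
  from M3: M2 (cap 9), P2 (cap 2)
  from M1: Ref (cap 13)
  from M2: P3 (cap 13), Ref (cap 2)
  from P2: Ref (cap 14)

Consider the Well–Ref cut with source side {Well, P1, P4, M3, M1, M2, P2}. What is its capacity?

45

Edges leaving {Well, P1, P4, M3, M1, M2, P2}: Well→P3 (3), M1→Ref (13), M2→P3 (13), M2→Ref (2), P2→Ref (14).
Cut capacity = 3 + 13 + 13 + 2 + 14 = 45.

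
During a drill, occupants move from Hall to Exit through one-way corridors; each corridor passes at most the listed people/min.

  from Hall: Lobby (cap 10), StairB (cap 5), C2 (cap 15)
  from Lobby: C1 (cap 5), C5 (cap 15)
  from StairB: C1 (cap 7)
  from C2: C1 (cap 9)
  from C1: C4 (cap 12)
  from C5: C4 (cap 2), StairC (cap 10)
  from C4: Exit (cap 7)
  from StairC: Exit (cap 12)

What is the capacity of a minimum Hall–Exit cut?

17

Augment Hall→Lobby→C1→C4→Exit: bottleneck 5, flow now 5.
Augment Hall→Lobby→C5→C4→Exit: bottleneck 2, flow now 7.
Augment Hall→Lobby→C5→StairC→Exit: bottleneck 3, flow now 10.
Augment Hall→StairB→C1→Lobby→C5→StairC→Exit: bottleneck 5, flow now 15. (uses reverse residual edge)
Augment Hall→C2→C1→C4→C5→StairC→Exit: bottleneck 2, flow now 17. (uses reverse residual edge)
No augmenting path remains; maximum flow = 17.
By max-flow min-cut, the minimum cut capacity equals the max flow.
In the residual graph, reachable from Hall: {Hall, StairB, C2, C1, C4}.
Min-cut edges: Hall→Lobby (10), C4→Exit (7); capacity 10 + 7 = 17.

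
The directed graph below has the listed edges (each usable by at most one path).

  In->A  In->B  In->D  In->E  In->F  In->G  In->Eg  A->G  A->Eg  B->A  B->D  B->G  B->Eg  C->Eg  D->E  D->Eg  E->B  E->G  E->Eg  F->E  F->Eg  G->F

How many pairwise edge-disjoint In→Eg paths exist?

Assign every edge capacity 1; by Menger, the answer equals the max flow.
Path In→Eg (+1); total 1.
Path In→A→Eg (+1); total 2.
Path In→B→Eg (+1); total 3.
Path In→D→Eg (+1); total 4.
Path In→E→Eg (+1); total 5.
Path In→F→Eg (+1); total 6.
No residual In→Eg path; max flow = 6.
Certifying cut of size 6: {A→Eg, B→Eg, D→Eg, E→Eg, F→Eg, In→Eg}.

6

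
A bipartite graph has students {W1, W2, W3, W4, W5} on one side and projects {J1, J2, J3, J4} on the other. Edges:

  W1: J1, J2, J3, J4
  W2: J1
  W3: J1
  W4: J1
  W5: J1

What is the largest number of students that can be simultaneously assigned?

Unit-capacity flow: source→left, listed edges, right→sink; max matching = max flow.
Augmenting path W1→J1 (+1); matched 1.
Augmenting path W2→J1→W1→J2 (+1); matched 2.
No augmenting path remains; maximum matching = 2.
König certificate: {W1, J1} is a vertex cover of size 2 (every listed pair touches it), so no matching can be larger.

2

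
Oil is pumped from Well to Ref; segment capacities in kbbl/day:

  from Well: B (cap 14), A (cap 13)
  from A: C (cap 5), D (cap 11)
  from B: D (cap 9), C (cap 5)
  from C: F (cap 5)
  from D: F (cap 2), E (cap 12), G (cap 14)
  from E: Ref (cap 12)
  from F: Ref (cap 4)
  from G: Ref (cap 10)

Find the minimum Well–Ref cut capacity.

24

Augment Well→A→C→F→Ref: bottleneck 4, flow now 4.
Augment Well→A→D→E→Ref: bottleneck 9, flow now 13.
Augment Well→B→D→E→Ref: bottleneck 3, flow now 16.
Augment Well→B→D→G→Ref: bottleneck 6, flow now 22.
Augment Well→B→C→A→D→G→Ref: bottleneck 2, flow now 24. (uses reverse residual edge)
No augmenting path remains; maximum flow = 24.
By max-flow min-cut, the minimum cut capacity equals the max flow.
In the residual graph, reachable from Well: {Well, A, B, C, F}.
Min-cut edges: A→D (11), B→D (9), F→Ref (4); capacity 11 + 9 + 4 = 24.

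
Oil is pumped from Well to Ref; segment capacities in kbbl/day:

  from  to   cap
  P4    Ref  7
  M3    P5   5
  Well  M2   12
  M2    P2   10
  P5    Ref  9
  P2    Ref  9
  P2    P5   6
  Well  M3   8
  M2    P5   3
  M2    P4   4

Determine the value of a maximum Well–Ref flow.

17

Augment Well→M2→P5→Ref: bottleneck 3, flow now 3.
Augment Well→M2→P4→Ref: bottleneck 4, flow now 7.
Augment Well→M2→P2→Ref: bottleneck 5, flow now 12.
Augment Well→M3→P5→Ref: bottleneck 5, flow now 17.
No augmenting path remains; maximum flow = 17.
In the residual graph, reachable from Well: {Well, M3}.
Min-cut edges: Well→M2 (12), M3→P5 (5); capacity 12 + 5 = 17.
This cut is saturated, so no flow can exceed 17.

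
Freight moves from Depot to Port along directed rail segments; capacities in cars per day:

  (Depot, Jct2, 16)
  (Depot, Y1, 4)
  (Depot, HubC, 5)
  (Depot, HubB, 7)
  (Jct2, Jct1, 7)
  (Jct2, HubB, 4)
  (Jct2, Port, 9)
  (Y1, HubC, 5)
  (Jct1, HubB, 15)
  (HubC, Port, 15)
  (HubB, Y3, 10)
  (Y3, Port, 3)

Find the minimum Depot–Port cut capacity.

Augment Depot→Jct2→Port: bottleneck 9, flow now 9.
Augment Depot→HubC→Port: bottleneck 5, flow now 14.
Augment Depot→Y1→HubC→Port: bottleneck 4, flow now 18.
Augment Depot→HubB→Y3→Port: bottleneck 3, flow now 21.
No augmenting path remains; maximum flow = 21.
By max-flow min-cut, the minimum cut capacity equals the max flow.
In the residual graph, reachable from Depot: {Depot, Jct2, Jct1, HubB, Y3}.
Min-cut edges: Depot→Y1 (4), Depot→HubC (5), Jct2→Port (9), Y3→Port (3); capacity 4 + 5 + 9 + 3 = 21.

21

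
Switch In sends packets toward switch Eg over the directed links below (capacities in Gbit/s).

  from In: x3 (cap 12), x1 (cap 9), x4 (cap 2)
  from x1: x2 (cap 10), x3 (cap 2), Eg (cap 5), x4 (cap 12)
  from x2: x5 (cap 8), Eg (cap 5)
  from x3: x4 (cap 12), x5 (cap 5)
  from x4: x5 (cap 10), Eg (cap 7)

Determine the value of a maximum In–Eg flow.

16

Augment In→x1→Eg: bottleneck 5, flow now 5.
Augment In→x4→Eg: bottleneck 2, flow now 7.
Augment In→x1→x2→Eg: bottleneck 4, flow now 11.
Augment In→x3→x4→Eg: bottleneck 5, flow now 16.
No augmenting path remains; maximum flow = 16.
In the residual graph, reachable from In: {In, x3, x4, x5}.
Min-cut edges: In→x1 (9), x4→Eg (7); capacity 9 + 7 = 16.
This cut is saturated, so no flow can exceed 16.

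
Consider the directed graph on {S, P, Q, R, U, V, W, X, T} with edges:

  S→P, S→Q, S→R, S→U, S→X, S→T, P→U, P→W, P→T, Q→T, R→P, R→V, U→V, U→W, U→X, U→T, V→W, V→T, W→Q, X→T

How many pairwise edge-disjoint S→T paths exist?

Assign every edge capacity 1; by Menger, the answer equals the max flow.
Path S→T (+1); total 1.
Path S→P→T (+1); total 2.
Path S→Q→T (+1); total 3.
Path S→U→T (+1); total 4.
Path S→X→T (+1); total 5.
Path S→R→V→T (+1); total 6.
No residual S→T path; max flow = 6.
Certifying cut of size 6: {S→P, S→Q, S→R, S→T, S→U, S→X}.

6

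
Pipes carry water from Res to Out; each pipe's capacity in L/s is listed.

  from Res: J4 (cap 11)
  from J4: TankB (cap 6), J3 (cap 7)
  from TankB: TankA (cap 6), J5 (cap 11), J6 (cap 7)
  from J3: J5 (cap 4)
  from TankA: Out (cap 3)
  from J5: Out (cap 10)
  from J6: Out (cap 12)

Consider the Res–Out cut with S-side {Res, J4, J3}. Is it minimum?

Yes — it is a minimum cut (capacity 10).

Given cut capacity: 6 + 4 = 10.
Augment Res→J4→TankB→TankA→Out: bottleneck 3, flow now 3.
Augment Res→J4→TankB→J5→Out: bottleneck 3, flow now 6.
Augment Res→J4→J3→J5→Out: bottleneck 4, flow now 10.
No augmenting path remains; maximum flow = 10.
Cut capacity 10 equals the max flow, so it is a minimum cut.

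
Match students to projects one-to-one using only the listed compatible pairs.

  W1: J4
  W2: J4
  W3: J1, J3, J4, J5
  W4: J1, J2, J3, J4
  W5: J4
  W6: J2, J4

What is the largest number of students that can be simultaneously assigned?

Unit-capacity flow: source→left, listed edges, right→sink; max matching = max flow.
Augmenting path W1→J4 (+1); matched 1.
Augmenting path W3→J1 (+1); matched 2.
Augmenting path W4→J2 (+1); matched 3.
Augmenting path W6→J2→W4→J3 (+1); matched 4.
No augmenting path remains; maximum matching = 4.
König certificate: {W3, W4, W6, J4} is a vertex cover of size 4 (every listed pair touches it), so no matching can be larger.

4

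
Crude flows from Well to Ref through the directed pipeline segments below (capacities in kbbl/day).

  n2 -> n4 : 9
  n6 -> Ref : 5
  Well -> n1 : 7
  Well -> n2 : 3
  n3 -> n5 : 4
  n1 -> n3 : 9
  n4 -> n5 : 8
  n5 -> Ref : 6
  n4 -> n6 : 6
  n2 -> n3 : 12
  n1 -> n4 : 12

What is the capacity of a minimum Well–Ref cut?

10

Augment Well→n1→n3→n5→Ref: bottleneck 4, flow now 4.
Augment Well→n1→n4→n5→Ref: bottleneck 2, flow now 6.
Augment Well→n1→n4→n6→Ref: bottleneck 1, flow now 7.
Augment Well→n2→n4→n6→Ref: bottleneck 3, flow now 10.
No augmenting path remains; maximum flow = 10.
By max-flow min-cut, the minimum cut capacity equals the max flow.
In the residual graph, reachable from Well: {Well}.
Min-cut edges: Well→n1 (7), Well→n2 (3); capacity 7 + 3 = 10.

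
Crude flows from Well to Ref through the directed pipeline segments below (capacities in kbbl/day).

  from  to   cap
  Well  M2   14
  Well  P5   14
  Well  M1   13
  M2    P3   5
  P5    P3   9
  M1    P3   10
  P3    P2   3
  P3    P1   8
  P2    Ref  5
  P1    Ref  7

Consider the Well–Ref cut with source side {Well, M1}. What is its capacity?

Edges leaving {Well, M1}: Well→M2 (14), Well→P5 (14), M1→P3 (10).
Cut capacity = 14 + 14 + 10 = 38.

38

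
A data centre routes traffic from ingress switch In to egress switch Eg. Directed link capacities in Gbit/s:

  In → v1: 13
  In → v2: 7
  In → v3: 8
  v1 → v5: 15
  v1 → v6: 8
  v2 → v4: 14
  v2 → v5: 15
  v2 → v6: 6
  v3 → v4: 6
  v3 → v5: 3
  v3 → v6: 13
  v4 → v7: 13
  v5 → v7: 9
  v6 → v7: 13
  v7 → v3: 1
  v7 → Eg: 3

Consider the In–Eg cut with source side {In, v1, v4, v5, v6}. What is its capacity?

50

Edges leaving {In, v1, v4, v5, v6}: In→v2 (7), In→v3 (8), v4→v7 (13), v5→v7 (9), v6→v7 (13).
Cut capacity = 7 + 8 + 13 + 9 + 13 = 50.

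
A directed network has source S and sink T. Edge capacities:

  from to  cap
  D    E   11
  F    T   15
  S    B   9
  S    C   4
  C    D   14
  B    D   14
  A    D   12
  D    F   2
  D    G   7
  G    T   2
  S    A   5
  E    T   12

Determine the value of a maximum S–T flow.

15

Augment S→A→D→E→T: bottleneck 5, flow now 5.
Augment S→B→D→E→T: bottleneck 6, flow now 11.
Augment S→B→D→F→T: bottleneck 2, flow now 13.
Augment S→B→D→G→T: bottleneck 1, flow now 14.
Augment S→C→D→G→T: bottleneck 1, flow now 15.
No augmenting path remains; maximum flow = 15.
In the residual graph, reachable from S: {S, A, B, C, D, G}.
Min-cut edges: D→E (11), D→F (2), G→T (2); capacity 11 + 2 + 2 = 15.
This cut is saturated, so no flow can exceed 15.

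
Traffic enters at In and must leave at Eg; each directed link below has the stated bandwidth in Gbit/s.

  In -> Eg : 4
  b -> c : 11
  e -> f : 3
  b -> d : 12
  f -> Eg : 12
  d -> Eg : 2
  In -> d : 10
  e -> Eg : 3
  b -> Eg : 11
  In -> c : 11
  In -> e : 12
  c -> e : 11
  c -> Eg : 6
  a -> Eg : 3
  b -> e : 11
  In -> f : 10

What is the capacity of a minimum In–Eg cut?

27

Augment In→Eg: bottleneck 4, flow now 4.
Augment In→c→Eg: bottleneck 6, flow now 10.
Augment In→d→Eg: bottleneck 2, flow now 12.
Augment In→e→Eg: bottleneck 3, flow now 15.
Augment In→f→Eg: bottleneck 10, flow now 25.
Augment In→e→f→Eg: bottleneck 2, flow now 27.
No augmenting path remains; maximum flow = 27.
By max-flow min-cut, the minimum cut capacity equals the max flow.
In the residual graph, reachable from In: {In, c, d, e, f}.
Min-cut edges: In→Eg (4), c→Eg (6), d→Eg (2), e→Eg (3), f→Eg (12); capacity 4 + 6 + 2 + 3 + 12 = 27.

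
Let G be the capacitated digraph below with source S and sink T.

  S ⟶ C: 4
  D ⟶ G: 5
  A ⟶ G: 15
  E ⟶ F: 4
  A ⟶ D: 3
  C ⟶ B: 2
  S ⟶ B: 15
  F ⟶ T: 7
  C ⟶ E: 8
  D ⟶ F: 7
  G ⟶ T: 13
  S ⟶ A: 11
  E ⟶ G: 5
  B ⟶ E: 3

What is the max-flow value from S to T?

Augment S→A→G→T: bottleneck 11, flow now 11.
Augment S→B→E→F→T: bottleneck 3, flow now 14.
Augment S→C→E→F→T: bottleneck 1, flow now 15.
Augment S→C→E→G→T: bottleneck 2, flow now 17.
Augment S→C→E→G→A→D→F→T: bottleneck 1, flow now 18. (uses reverse residual edge)
No augmenting path remains; maximum flow = 18.
In the residual graph, reachable from S: {S, B}.
Min-cut edges: S→A (11), S→C (4), B→E (3); capacity 11 + 4 + 3 = 18.
This cut is saturated, so no flow can exceed 18.

18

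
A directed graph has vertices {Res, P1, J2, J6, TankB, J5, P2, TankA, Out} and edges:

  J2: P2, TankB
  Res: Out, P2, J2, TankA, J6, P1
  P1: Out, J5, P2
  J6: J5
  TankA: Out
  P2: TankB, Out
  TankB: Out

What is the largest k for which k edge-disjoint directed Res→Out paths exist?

5

Assign every edge capacity 1; by Menger, the answer equals the max flow.
Path Res→Out (+1); total 1.
Path Res→P1→Out (+1); total 2.
Path Res→P2→Out (+1); total 3.
Path Res→TankA→Out (+1); total 4.
Path Res→J2→TankB→Out (+1); total 5.
No residual Res→Out path; max flow = 5.
Certifying cut of size 5: {Res→J2, Res→Out, Res→P1, Res→P2, Res→TankA}.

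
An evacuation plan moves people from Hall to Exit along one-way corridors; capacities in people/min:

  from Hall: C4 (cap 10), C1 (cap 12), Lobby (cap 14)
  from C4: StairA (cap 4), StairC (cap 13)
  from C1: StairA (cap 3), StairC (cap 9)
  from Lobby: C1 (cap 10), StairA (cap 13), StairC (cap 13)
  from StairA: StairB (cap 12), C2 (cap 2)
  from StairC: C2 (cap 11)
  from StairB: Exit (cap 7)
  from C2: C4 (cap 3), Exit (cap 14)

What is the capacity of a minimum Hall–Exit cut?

Augment Hall→C4→StairA→StairB→Exit: bottleneck 4, flow now 4.
Augment Hall→C4→StairC→C2→Exit: bottleneck 6, flow now 10.
Augment Hall→C1→StairA→StairB→Exit: bottleneck 3, flow now 13.
Augment Hall→C1→StairC→C2→Exit: bottleneck 5, flow now 18.
Augment Hall→Lobby→StairA→C2→Exit: bottleneck 2, flow now 20.
No augmenting path remains; maximum flow = 20.
By max-flow min-cut, the minimum cut capacity equals the max flow.
In the residual graph, reachable from Hall: {Hall, C4, C1, Lobby, StairA, StairC, StairB}.
Min-cut edges: StairA→C2 (2), StairC→C2 (11), StairB→Exit (7); capacity 2 + 11 + 7 = 20.

20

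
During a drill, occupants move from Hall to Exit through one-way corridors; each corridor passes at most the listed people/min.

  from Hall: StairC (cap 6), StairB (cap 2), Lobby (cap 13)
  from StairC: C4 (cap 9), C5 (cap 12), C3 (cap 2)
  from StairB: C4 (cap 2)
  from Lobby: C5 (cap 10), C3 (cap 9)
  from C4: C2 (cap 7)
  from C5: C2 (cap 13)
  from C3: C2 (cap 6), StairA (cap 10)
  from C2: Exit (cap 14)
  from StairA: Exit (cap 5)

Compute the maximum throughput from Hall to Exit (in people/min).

Augment Hall→StairC→C4→C2→Exit: bottleneck 6, flow now 6.
Augment Hall→StairB→C4→C2→Exit: bottleneck 1, flow now 7.
Augment Hall→Lobby→C5→C2→Exit: bottleneck 7, flow now 14.
Augment Hall→Lobby→C3→StairA→Exit: bottleneck 5, flow now 19.
No augmenting path remains; maximum flow = 19.
In the residual graph, reachable from Hall: {Hall, StairC, StairB, Lobby, C4, C5, C3, C2, StairA}.
Min-cut edges: C2→Exit (14), StairA→Exit (5); capacity 14 + 5 = 19.
This cut is saturated, so no flow can exceed 19.

19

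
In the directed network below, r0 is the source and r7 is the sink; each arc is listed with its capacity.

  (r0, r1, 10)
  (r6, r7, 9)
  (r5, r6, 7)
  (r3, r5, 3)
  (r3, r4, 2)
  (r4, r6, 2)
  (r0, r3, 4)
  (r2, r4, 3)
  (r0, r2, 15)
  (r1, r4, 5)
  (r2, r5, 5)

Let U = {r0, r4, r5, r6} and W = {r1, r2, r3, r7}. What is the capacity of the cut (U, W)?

38

Edges leaving {r0, r4, r5, r6}: r0→r1 (10), r0→r2 (15), r0→r3 (4), r6→r7 (9).
Cut capacity = 10 + 15 + 4 + 9 = 38.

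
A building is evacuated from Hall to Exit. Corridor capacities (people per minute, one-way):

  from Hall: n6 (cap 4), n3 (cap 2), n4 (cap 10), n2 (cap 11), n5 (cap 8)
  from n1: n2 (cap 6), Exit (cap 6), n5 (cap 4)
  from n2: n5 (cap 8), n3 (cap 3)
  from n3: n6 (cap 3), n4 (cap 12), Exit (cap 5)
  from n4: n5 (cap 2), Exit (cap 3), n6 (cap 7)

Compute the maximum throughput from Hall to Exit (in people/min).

8

Augment Hall→n3→Exit: bottleneck 2, flow now 2.
Augment Hall→n4→Exit: bottleneck 3, flow now 5.
Augment Hall→n2→n3→Exit: bottleneck 3, flow now 8.
No augmenting path remains; maximum flow = 8.
In the residual graph, reachable from Hall: {Hall, n2, n4, n5, n6}.
Min-cut edges: Hall→n3 (2), n2→n3 (3), n4→Exit (3); capacity 2 + 3 + 3 = 8.
This cut is saturated, so no flow can exceed 8.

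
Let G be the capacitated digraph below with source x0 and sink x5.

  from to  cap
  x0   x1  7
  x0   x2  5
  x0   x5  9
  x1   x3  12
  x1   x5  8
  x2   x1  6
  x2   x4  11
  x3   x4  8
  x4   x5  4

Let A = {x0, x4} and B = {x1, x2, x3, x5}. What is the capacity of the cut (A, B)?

25

Edges leaving {x0, x4}: x0→x1 (7), x0→x2 (5), x0→x5 (9), x4→x5 (4).
Cut capacity = 7 + 5 + 9 + 4 = 25.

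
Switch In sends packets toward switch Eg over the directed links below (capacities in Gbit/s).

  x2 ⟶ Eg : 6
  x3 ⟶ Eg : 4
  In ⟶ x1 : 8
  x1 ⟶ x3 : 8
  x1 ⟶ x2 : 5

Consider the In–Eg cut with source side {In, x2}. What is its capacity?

14

Edges leaving {In, x2}: In→x1 (8), x2→Eg (6).
Cut capacity = 8 + 6 = 14.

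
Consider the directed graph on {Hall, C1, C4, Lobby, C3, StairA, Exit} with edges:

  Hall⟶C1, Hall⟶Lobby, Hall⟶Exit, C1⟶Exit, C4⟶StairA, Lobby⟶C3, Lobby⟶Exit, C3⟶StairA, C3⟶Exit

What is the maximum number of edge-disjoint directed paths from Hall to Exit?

3

Assign every edge capacity 1; by Menger, the answer equals the max flow.
Path Hall→Exit (+1); total 1.
Path Hall→C1→Exit (+1); total 2.
Path Hall→Lobby→Exit (+1); total 3.
No residual Hall→Exit path; max flow = 3.
Certifying cut of size 3: {Hall→C1, Hall→Exit, Hall→Lobby}.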